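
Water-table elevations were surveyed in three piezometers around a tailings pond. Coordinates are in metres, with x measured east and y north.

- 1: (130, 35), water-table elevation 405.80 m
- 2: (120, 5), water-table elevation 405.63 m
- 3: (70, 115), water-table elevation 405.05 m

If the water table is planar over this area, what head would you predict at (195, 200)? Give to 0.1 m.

With h = a·x + b·y + c and 1 as origin, the differences give:
  (-10)·a + (-30)·b = -0.17
  (-60)·a + 80·b = -0.75
Eliminate b (×80 and ×(-30), subtract): -2600·a = -36.100 → a = ∂h/∂x = +0.01388
Back-substitute: b = ∂h/∂y = +0.001038.
h(195, 200) = 405.80 + (+0.01388)·(65) + (+0.001038)·(165) = 405.80 +0.903 +0.171 = 406.874 m.

406.9 m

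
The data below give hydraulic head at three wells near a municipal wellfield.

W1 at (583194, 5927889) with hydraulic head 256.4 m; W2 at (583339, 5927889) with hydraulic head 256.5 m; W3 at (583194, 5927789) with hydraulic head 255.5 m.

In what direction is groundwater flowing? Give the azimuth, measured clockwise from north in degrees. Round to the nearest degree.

∂h/∂x = (256.5 − 256.4) / (583339 − 583194) = +0.0006897
∂h/∂y = (255.5 − 256.4) / (5927789 − 5927889) = +0.009000
Flow direction (−∇h) has components (-0.0006897 E, -0.009000 N).
Azimuth = atan2(E, N) = atan2(-0.0006897, -0.009000) = 184.4° ≈ 184°.

184°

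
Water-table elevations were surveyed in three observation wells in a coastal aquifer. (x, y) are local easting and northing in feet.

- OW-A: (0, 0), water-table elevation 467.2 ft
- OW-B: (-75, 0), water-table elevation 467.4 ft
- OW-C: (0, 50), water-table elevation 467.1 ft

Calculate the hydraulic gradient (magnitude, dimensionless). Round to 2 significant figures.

0.0033

∂h/∂x = (467.4 − 467.2) / (-75 − 0) = -0.002667
∂h/∂y = (467.1 − 467.2) / (50 − 0) = -0.002000
|∇h| = √(-0.002667² + -0.002000²) = 0.003334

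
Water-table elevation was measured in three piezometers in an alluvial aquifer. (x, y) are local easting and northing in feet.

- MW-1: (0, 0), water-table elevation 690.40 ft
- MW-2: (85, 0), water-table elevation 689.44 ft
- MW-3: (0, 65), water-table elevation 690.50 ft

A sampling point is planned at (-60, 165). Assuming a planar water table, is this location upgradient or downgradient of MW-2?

upgradient

∂h/∂x = (689.44 − 690.40) / (85 − 0) = -0.01129
∂h/∂y = (690.50 − 690.40) / (65 − 0) = +0.001538
Head at (-60, 165) = 690.40 + (-0.01129)·(-60) + (+0.001538)·(165) = 691.33 ft.
That is higher than the 689.44 ft at MW-2, so the point is upgradient.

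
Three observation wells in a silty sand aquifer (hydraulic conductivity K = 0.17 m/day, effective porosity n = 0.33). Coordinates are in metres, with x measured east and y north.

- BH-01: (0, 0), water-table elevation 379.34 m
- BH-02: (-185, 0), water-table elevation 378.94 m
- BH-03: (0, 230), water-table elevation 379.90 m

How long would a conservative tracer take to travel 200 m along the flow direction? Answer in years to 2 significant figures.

330 years

∂h/∂x = (378.94 − 379.34) / (-185 − 0) = +0.002162
∂h/∂y = (379.90 − 379.34) / (230 − 0) = +0.002435
|∇h| = √(0.002162² + 0.002435²) = 0.003256
Seepage velocity v = K·i/n = 0.17 × 0.003256 / 0.33 = 0.001677 m/day.
t = 200 / 0.001677 = 1.193e+05 days = 327 years.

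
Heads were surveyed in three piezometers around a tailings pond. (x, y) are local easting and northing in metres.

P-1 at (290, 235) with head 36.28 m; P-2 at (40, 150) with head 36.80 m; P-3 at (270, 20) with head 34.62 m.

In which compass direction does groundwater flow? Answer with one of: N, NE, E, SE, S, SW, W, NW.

With h = a·x + b·y + c and P-1 as origin, the differences give:
  (-250)·a + (-85)·b = +0.52
  (-20)·a + (-215)·b = -1.66
Eliminate b (×(-215) and ×(-85), subtract): 52050·a = -252.900 → a = ∂h/∂x = -0.004859
Back-substitute: b = ∂h/∂y = +0.008173.
Flow = −∇h = (+0.004859 east, -0.008173 north), which points southeast.

SE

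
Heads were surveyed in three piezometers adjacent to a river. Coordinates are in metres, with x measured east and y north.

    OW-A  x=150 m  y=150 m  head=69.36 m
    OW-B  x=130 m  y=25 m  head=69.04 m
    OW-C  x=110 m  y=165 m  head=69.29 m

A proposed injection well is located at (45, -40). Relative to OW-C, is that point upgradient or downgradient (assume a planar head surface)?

With h = a·x + b·y + c and OW-A as origin, the differences give:
  (-20)·a + (-125)·b = -0.32
  (-40)·a + 15·b = -0.07
Eliminate b (×15 and ×(-125), subtract): -5300·a = -13.550 → a = ∂h/∂x = +0.002557
Back-substitute: b = ∂h/∂y = +0.002151.
Head at (45, -40) = 69.36 + (+0.002557)·(-105) + (+0.002151)·(-190) = 68.68 m.
That is lower than the 69.29 m at OW-C, so the point is downgradient.

downgradient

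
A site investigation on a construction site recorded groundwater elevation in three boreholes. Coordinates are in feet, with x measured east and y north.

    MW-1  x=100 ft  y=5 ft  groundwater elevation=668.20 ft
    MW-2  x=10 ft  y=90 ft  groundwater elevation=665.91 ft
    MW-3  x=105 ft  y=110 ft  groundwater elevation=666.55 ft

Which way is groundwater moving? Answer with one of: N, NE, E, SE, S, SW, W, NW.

Three-point gradient (reference MW-1): Δ to MW-2 = (-90, 85, -2.29), Δ to MW-3 = (5, 105, -1.65).
∂h/∂x = +0.01015, ∂h/∂y = -0.01620 (det = -9875).
Flow = −∇h = (-0.01015 east, +0.01620 north), which points northwest.

NW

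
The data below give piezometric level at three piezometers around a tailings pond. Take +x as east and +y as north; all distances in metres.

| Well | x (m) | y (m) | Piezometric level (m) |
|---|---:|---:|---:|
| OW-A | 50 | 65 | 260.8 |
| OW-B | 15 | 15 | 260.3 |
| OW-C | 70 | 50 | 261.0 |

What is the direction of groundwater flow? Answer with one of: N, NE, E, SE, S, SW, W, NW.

W

Differences from OW-A: to OW-B (Δx, Δy, Δh) = (-35, -50, -0.5); to OW-C = (20, -15, +0.2).
Solve a·Δx + b·Δy = Δh: det = (-35)·(-15) − 20·(-50) = 1525.
∂h/∂x = [(-0.5)·(-15) − (+0.2)·(-50)] / 1525 = +0.01148
∂h/∂y = [(-35)·(+0.2) − 20·(-0.5)] / 1525 = +0.001967
Flow = −∇h = (-0.01148 east, -0.001967 north), which points west.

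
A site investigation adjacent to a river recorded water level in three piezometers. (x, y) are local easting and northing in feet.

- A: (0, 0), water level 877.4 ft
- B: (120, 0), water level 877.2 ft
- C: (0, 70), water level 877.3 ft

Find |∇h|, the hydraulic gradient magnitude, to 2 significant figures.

0.0022

∂h/∂x = (877.2 − 877.4) / (120 − 0) = -0.001667
∂h/∂y = (877.3 − 877.4) / (70 − 0) = -0.001429
|∇h| = √(-0.001667² + -0.001429²) = 0.002196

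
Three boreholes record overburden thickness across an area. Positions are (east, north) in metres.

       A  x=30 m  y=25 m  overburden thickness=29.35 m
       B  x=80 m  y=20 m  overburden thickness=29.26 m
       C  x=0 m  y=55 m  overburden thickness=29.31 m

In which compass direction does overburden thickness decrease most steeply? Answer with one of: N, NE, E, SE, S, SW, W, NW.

NE

Three-point gradient (reference A): Δ to B = (50, -5, -0.09), Δ to C = (-30, 30, -0.04).
∂d/∂x = -0.002148, ∂d/∂y = -0.003481 (det = 1350).
Steepest decrease is along −∇f = (+0.002148 E, +0.003481 N) → northeast.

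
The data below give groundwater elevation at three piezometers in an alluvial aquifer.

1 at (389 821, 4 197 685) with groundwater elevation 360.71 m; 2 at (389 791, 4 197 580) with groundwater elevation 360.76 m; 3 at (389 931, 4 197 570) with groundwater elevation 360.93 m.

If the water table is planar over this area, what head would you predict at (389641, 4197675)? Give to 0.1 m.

With h = a·x + b·y + c and 1 as origin, the differences give:
  (-30)·a + (-105)·b = +0.05
  110·a + (-115)·b = +0.22
Eliminate b (×(-115) and ×(-105), subtract): 15000·a = 17.350 → a = ∂h/∂x = +0.001157
Back-substitute: b = ∂h/∂y = -0.0008067.
h(389641, 4197675) = 360.71 + (+0.001157)·(-180) + (-0.0008067)·(-10) = 360.71 -0.208 +0.008 = 360.510 m.

360.5 m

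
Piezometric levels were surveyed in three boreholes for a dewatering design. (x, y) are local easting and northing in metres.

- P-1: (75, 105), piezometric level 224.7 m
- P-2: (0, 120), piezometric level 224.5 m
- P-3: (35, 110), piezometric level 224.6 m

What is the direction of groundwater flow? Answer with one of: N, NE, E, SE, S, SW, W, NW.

NW

Three-point gradient (reference P-1): Δ to P-2 = (-75, 15, -0.2), Δ to P-3 = (-40, 5, -0.1).
∂h/∂x = +0.002222, ∂h/∂y = -0.002222 (det = 225).
Flow = −∇h = (-0.002222 east, +0.002222 north), which points northwest.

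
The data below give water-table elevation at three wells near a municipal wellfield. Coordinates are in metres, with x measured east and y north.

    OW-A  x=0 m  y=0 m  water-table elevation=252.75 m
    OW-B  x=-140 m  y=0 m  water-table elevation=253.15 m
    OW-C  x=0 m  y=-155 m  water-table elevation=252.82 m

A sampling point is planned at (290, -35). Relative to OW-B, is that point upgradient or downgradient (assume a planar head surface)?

∂h/∂x = (253.15 − 252.75) / (-140 − 0) = -0.002857
∂h/∂y = (252.82 − 252.75) / (-155 − 0) = -0.0004516
Head at (290, -35) = 252.75 + (-0.002857)·(290) + (-0.0004516)·(-35) = 251.94 m.
That is lower than the 253.15 m at OW-B, so the point is downgradient.

downgradient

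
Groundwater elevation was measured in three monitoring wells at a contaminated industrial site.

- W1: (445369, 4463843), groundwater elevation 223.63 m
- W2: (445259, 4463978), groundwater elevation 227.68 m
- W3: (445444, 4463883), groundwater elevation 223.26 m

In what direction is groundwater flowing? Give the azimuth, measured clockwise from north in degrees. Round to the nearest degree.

141°

Differences from W1: to W2 (Δx, Δy, Δh) = (-110, 135, +4.05); to W3 = (75, 40, -0.37).
Determinant of the coordinate differences = (-110)·40 − 75·135 = -14525.
∂h/∂x = [(+4.05)·40 − (-0.37)·135] / -14525 = -0.01459
∂h/∂y = [(-110)·(-0.37) − 75·(+4.05)] / -14525 = +0.01811
Flow direction (−∇h) has components (+0.01459 E, -0.01811 N).
Azimuth = atan2(E, N) = atan2(+0.01459, -0.01811) = 141.1° ≈ 141°.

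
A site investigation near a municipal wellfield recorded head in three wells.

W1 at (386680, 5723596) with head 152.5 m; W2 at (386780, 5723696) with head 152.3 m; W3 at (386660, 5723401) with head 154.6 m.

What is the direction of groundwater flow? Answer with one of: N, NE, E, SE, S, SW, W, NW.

NW

With h = a·x + b·y + c and W1 as origin, the differences give:
  100·a + 100·b = -0.2
  (-20)·a + (-195)·b = +2.1
Eliminate b (×(-195) and ×100, subtract): -17500·a = -171.00 → a = ∂h/∂x = +0.009771
Back-substitute: b = ∂h/∂y = -0.01177.
Flow = −∇h = (-0.009771 east, +0.01177 north), which points northwest.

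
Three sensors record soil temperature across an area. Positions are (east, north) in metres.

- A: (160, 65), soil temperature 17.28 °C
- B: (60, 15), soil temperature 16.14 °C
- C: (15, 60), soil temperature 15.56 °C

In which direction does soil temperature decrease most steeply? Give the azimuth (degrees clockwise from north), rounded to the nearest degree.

With T = a·x + b·y + c and A as origin, the differences give:
  (-100)·a + (-50)·b = -1.14
  (-145)·a + (-5)·b = -1.72
Eliminate b (×(-5) and ×(-50), subtract): -6750·a = -80.300 → a = ∂T/∂x = +0.01190
Back-substitute: b = ∂T/∂y = -0.0009926.
Steepest decrease is along −∇f: components (-0.01190 E, +0.0009926 N).
Azimuth = atan2(-0.01190, +0.0009926) = 274.8° ≈ 275°.

275°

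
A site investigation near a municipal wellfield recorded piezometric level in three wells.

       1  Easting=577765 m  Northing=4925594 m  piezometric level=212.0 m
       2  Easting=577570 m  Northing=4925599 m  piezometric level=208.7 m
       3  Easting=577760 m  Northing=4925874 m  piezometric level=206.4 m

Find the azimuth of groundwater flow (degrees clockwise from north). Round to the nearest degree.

320°

Taking 1 as reference: 2−1 = (-195, 5, -3.3); 3−1 = (-5, 280, -5.6).
Determinant of the coordinate differences = (-195)·280 − (-5)·5 = -54575.
∂h/∂x = [(-3.3)·280 − (-5.6)·5] / -54575 = +0.01642
∂h/∂y = [(-195)·(-5.6) − (-5)·(-3.3)] / -54575 = -0.01971
Flow direction (−∇h) has components (-0.01642 E, +0.01971 N).
Azimuth = atan2(E, N) = atan2(-0.01642, +0.01971) = 320.2° ≈ 320°.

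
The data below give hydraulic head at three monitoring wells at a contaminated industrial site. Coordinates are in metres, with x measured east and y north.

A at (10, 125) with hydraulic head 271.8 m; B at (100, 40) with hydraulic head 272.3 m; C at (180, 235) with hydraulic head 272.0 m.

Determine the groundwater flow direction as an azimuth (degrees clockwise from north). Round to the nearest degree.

313°

Differences from A: to B (Δx, Δy, Δh) = (90, -85, +0.5); to C = (170, 110, +0.2).
Solve a·Δx + b·Δy = Δh: det = 90·110 − 170·(-85) = 24350.
∂h/∂x = [(+0.5)·110 − (+0.2)·(-85)] / 24350 = +0.002957
∂h/∂y = [90·(+0.2) − 170·(+0.5)] / 24350 = -0.002752
Flow direction (−∇h) has components (-0.002957 E, +0.002752 N).
Azimuth = atan2(E, N) = atan2(-0.002957, +0.002752) = 312.9° ≈ 313°.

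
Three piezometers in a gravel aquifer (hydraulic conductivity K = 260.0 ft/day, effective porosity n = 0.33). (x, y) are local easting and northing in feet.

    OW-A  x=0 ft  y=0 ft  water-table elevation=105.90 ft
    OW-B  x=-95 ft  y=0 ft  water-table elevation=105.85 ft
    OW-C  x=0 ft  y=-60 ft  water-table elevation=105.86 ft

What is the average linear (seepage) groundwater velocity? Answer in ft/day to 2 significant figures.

0.67 ft/day

∂h/∂x = (105.85 − 105.90) / (-95 − 0) = +0.0005263
∂h/∂y = (105.86 − 105.90) / (-60 − 0) = +0.0006667
|∇h| = √(0.0005263² + 0.0006667²) = 0.0008494
Seepage velocity v = K·i/n = 260.0 × 0.0008494 / 0.33 = 0.6692 ft/day.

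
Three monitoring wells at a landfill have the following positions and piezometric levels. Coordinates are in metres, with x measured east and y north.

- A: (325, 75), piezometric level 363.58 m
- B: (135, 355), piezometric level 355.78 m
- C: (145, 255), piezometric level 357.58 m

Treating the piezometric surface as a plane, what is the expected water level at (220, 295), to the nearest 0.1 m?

Differences from A: to B (Δx, Δy, Δh) = (-190, 280, -7.80); to C = (-180, 180, -6.00).
Solve a·Δx + b·Δy = Δh: det = (-190)·180 − (-180)·280 = 16200.
∂h/∂x = [(-7.80)·180 − (-6.00)·280] / 16200 = +0.01704
∂h/∂y = [(-190)·(-6.00) − (-180)·(-7.80)] / 16200 = -0.01630
h(220, 295) = 363.58 + (+0.01704)·(-105) + (-0.01630)·(220) = 363.58 -1.789 -3.585 = 358.206 m.

358.2 m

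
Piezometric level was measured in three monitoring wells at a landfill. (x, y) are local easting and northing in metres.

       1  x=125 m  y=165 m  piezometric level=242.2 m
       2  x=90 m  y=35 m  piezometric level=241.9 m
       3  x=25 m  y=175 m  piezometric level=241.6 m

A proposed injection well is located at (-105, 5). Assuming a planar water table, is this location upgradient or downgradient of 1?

Taking 1 as reference: 2−1 = (-35, -130, -0.3); 3−1 = (-100, 10, -0.6).
Solve a·Δx + b·Δy = Δh: det = (-35)·10 − (-100)·(-130) = -13350.
∂h/∂x = [(-0.3)·10 − (-0.6)·(-130)] / -13350 = +0.006067
∂h/∂y = [(-35)·(-0.6) − (-100)·(-0.3)] / -13350 = +0.0006742
Head at (-105, 5) = 242.2 + (+0.006067)·(-230) + (+0.0006742)·(-160) = 240.70 m.
That is lower than the 242.2 m at 1, so the point is downgradient.

downgradient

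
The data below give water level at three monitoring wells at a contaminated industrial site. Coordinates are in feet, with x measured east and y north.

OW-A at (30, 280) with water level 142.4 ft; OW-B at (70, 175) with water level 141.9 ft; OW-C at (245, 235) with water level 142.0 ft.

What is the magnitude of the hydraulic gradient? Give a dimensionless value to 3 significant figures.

0.00450

With h = a·x + b·y + c and OW-A as origin, the differences give:
  40·a + (-105)·b = -0.5
  215·a + (-45)·b = -0.4
Eliminate b (×(-45) and ×(-105), subtract): 20775·a = -19.50 → a = ∂h/∂x = -0.0009386
Back-substitute: b = ∂h/∂y = +0.004404.
|∇h| = √(-0.0009386² + 0.004404²) = 0.004503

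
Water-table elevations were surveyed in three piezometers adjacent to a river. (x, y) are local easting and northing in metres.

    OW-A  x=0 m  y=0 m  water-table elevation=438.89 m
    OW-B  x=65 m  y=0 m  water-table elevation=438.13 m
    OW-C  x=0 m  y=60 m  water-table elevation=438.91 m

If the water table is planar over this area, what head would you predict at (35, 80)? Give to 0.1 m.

∂h/∂x = (438.13 − 438.89) / (65 − 0) = -0.01169
∂h/∂y = (438.91 − 438.89) / (60 − 0) = +0.0003333
h(35, 80) = 438.89 + (-0.01169)·(35) + (+0.0003333)·(80) = 438.89 -0.409 +0.027 = 438.507 m.

438.5 m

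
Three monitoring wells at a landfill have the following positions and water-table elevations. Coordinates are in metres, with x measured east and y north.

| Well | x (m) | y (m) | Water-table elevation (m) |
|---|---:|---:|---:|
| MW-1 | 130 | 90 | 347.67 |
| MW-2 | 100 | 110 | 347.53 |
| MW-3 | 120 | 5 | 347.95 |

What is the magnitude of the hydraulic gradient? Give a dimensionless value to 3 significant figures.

Differences from MW-1: to MW-2 (Δx, Δy, Δh) = (-30, 20, -0.14); to MW-3 = (-10, -85, +0.28).
Solve a·Δx + b·Δy = Δh: det = (-30)·(-85) − (-10)·20 = 2750.
∂h/∂x = [(-0.14)·(-85) − (+0.28)·20] / 2750 = +0.002291
∂h/∂y = [(-30)·(+0.28) − (-10)·(-0.14)] / 2750 = -0.003564
|∇h| = √(0.002291² + -0.003564²) = 0.004237

0.00424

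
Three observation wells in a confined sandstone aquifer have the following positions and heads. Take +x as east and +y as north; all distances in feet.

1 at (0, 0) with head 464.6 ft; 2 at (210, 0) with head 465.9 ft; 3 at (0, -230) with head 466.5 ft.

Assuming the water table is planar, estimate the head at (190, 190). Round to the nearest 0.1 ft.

∂h/∂x = (465.9 − 464.6) / (210 − 0) = +0.006190
∂h/∂y = (466.5 − 464.6) / (-230 − 0) = -0.008261
h(190, 190) = 464.6 + (+0.006190)·(190) + (-0.008261)·(190) = 464.6 +1.176 -1.570 = 464.207 ft.

464.2 ft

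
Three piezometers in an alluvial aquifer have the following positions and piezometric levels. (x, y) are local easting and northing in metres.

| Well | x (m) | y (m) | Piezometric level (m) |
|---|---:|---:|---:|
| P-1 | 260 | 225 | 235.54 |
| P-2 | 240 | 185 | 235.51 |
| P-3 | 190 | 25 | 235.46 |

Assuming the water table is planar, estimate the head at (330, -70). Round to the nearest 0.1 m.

Differences from P-1: to P-2 (Δx, Δy, Δh) = (-20, -40, -0.03); to P-3 = (-70, -200, -0.08).
Determinant of the coordinate differences = (-20)·(-200) − (-70)·(-40) = 1200.
∂h/∂x = [(-0.03)·(-200) − (-0.08)·(-40)] / 1200 = +0.002333
∂h/∂y = [(-20)·(-0.08) − (-70)·(-0.03)] / 1200 = -0.0004167
h(330, -70) = 235.54 + (+0.002333)·(70) + (-0.0004167)·(-295) = 235.54 +0.163 +0.123 = 235.826 m.

235.8 m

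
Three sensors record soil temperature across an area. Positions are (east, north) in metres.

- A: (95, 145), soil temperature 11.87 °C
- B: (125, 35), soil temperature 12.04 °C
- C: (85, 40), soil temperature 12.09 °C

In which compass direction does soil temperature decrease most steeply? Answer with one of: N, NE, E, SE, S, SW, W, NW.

Differences from A: to B (Δx, Δy, Δh) = (30, -110, +0.17); to C = (-10, -105, +0.22).
Solve a·Δx + b·Δy = ΔT: det = 30·(-105) − (-10)·(-110) = -4250.
∂T/∂x = [(+0.17)·(-105) − (+0.22)·(-110)] / -4250 = -0.001494
∂T/∂y = [30·(+0.22) − (-10)·(+0.17)] / -4250 = -0.001953
Steepest decrease is along −∇f = (+0.001494 E, +0.001953 N) → northeast.

NE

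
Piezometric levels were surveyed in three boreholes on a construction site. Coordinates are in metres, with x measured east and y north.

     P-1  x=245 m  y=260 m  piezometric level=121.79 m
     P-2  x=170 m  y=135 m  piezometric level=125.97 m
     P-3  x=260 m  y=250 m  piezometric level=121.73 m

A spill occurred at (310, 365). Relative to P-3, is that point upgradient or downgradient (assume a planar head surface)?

downgradient

With h = a·x + b·y + c and P-1 as origin, the differences give:
  (-75)·a + (-125)·b = +4.18
  15·a + (-10)·b = -0.06
Eliminate b (×(-10) and ×(-125), subtract): 2625·a = -49.300 → a = ∂h/∂x = -0.01878
Back-substitute: b = ∂h/∂y = -0.02217.
Head at (310, 365) = 121.79 + (-0.01878)·(65) + (-0.02217)·(105) = 118.24 m.
That is lower than the 121.73 m at P-3, so the point is downgradient.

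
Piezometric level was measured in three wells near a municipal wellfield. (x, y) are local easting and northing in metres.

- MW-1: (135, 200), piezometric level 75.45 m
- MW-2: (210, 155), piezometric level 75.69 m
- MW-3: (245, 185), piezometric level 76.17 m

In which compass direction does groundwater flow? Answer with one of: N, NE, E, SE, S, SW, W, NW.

With h = a·x + b·y + c and MW-1 as origin, the differences give:
  75·a + (-45)·b = +0.24
  110·a + (-15)·b = +0.72
Eliminate b (×(-15) and ×(-45), subtract): 3825·a = 28.800 → a = ∂h/∂x = +0.007529
Back-substitute: b = ∂h/∂y = +0.007216.
Flow = −∇h = (-0.007529 east, -0.007216 north), which points southwest.

SW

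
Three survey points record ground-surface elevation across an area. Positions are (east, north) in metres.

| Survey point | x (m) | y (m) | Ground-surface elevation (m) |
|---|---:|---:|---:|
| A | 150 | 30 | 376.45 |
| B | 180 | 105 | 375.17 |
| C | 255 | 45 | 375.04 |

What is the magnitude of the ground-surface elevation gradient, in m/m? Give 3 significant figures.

0.0170 m/m

Differences from A: to B (Δx, Δy, Δh) = (30, 75, -1.28); to C = (105, 15, -1.41).
Solve a·Δx + b·Δy = Δz: det = 30·15 − 105·75 = -7425.
∂z/∂x = [(-1.28)·15 − (-1.41)·75] / -7425 = -0.01166
∂z/∂y = [30·(-1.41) − 105·(-1.28)] / -7425 = -0.01240
|∇f| = √(-0.01166² + -0.01240²) = 0.01702 m/m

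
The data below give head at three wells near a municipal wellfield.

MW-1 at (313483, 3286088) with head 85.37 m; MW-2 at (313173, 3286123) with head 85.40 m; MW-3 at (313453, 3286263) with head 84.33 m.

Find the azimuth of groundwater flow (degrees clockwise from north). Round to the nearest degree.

Differences from MW-1: to MW-2 (Δx, Δy, Δh) = (-310, 35, +0.03); to MW-3 = (-30, 175, -1.04).
Determinant of the coordinate differences = (-310)·175 − (-30)·35 = -53200.
∂h/∂x = [(+0.03)·175 − (-1.04)·35] / -53200 = -0.0007829
∂h/∂y = [(-310)·(-1.04) − (-30)·(+0.03)] / -53200 = -0.006077
Flow direction (−∇h) has components (+0.0007829 E, +0.006077 N).
Azimuth = atan2(E, N) = atan2(+0.0007829, +0.006077) = 7.3° ≈ 007°.

007°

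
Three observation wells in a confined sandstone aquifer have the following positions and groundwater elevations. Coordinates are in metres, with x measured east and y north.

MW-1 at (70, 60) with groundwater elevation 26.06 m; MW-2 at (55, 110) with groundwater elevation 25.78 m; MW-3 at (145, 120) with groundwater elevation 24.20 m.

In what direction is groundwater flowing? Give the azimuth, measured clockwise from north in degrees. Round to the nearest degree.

057°

Taking MW-1 as reference: MW-2−MW-1 = (-15, 50, -0.28); MW-3−MW-1 = (75, 60, -1.86).
Solve a·Δx + b·Δy = Δh: det = (-15)·60 − 75·50 = -4650.
∂h/∂x = [(-0.28)·60 − (-1.86)·50] / -4650 = -0.01639
∂h/∂y = [(-15)·(-1.86) − 75·(-0.28)] / -4650 = -0.01052
Flow direction (−∇h) has components (+0.01639 E, +0.01052 N).
Azimuth = atan2(E, N) = atan2(+0.01639, +0.01052) = 57.3° ≈ 057°.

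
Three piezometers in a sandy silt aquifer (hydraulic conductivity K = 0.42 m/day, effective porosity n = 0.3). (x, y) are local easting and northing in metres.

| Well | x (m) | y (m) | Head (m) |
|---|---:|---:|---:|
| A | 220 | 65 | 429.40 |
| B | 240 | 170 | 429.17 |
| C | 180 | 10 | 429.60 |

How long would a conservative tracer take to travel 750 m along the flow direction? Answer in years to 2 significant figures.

460 years

Taking A as reference: B−A = (20, 105, -0.23); C−A = (-40, -55, +0.20).
Determinant of the coordinate differences = 20·(-55) − (-40)·105 = 3100.
∂h/∂x = [(-0.23)·(-55) − (+0.20)·105] / 3100 = -0.002694
∂h/∂y = [20·(+0.20) − (-40)·(-0.23)] / 3100 = -0.001677
|∇h| = √(-0.002694² + -0.001677²) = 0.003173
Seepage velocity v = K·i/n = 0.42 × 0.003173 / 0.3 = 0.004442 m/day.
t = 750 / 0.004442 = 1.688e+05 days = 462 years.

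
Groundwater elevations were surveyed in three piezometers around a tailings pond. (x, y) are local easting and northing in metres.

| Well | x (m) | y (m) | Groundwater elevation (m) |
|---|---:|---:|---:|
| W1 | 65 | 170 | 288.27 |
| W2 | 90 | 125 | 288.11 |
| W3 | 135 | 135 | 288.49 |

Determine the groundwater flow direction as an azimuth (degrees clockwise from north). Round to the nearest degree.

223°

Taking W1 as reference: W2−W1 = (25, -45, -0.16); W3−W1 = (70, -35, +0.22).
Solve a·Δx + b·Δy = Δh: det = 25·(-35) − 70·(-45) = 2275.
∂h/∂x = [(-0.16)·(-35) − (+0.22)·(-45)] / 2275 = +0.006813
∂h/∂y = [25·(+0.22) − 70·(-0.16)] / 2275 = +0.007341
Flow direction (−∇h) has components (-0.006813 E, -0.007341 N).
Azimuth = atan2(E, N) = atan2(-0.006813, -0.007341) = 222.9° ≈ 223°.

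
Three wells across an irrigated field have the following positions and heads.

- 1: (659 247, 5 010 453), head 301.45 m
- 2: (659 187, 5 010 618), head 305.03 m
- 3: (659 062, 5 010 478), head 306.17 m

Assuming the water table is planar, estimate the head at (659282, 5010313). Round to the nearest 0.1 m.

298.8 m

With h = a·x + b·y + c and 1 as origin, the differences give:
  (-60)·a + 165·b = +3.58
  (-185)·a + 25·b = +4.72
Eliminate b (×25 and ×165, subtract): 29025·a = -689.300 → a = ∂h/∂x = -0.02375
Back-substitute: b = ∂h/∂y = +0.01306.
h(659282, 5010313) = 301.45 + (-0.02375)·(35) + (+0.01306)·(-140) = 301.45 -0.831 -1.829 = 298.790 m.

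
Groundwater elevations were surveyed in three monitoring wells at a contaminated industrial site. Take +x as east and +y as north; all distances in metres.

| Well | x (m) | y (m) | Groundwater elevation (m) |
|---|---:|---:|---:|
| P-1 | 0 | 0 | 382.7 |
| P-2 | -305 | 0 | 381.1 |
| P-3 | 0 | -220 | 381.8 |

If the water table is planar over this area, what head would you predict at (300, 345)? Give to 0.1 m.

∂h/∂x = (381.1 − 382.7) / (-305 − 0) = +0.005246
∂h/∂y = (381.8 − 382.7) / (-220 − 0) = +0.004091
h(300, 345) = 382.7 + (+0.005246)·(300) + (+0.004091)·(345) = 382.7 +1.574 +1.411 = 385.685 m.

385.7 m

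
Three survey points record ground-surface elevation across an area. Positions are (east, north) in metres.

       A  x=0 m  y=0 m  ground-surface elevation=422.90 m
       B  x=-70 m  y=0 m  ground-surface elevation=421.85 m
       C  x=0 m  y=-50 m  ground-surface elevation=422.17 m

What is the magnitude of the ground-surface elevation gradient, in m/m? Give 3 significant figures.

0.0209 m/m

∂z/∂x = (421.85 − 422.90) / (-70 − 0) = +0.01500
∂z/∂y = (422.17 − 422.90) / (-50 − 0) = +0.01460
|∇f| = √(0.01500² + 0.01460²) = 0.02093 m/m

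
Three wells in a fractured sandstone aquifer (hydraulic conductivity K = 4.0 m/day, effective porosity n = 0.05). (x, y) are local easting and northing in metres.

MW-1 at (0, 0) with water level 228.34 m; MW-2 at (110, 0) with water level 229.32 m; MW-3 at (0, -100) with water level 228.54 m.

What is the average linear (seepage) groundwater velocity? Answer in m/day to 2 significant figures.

0.73 m/day

∂h/∂x = (229.32 − 228.34) / (110 − 0) = +0.008909
∂h/∂y = (228.54 − 228.34) / (-100 − 0) = -0.002000
|∇h| = √(0.008909² + -0.002000²) = 0.009131
Seepage velocity v = K·i/n = 4.0 × 0.009131 / 0.05 = 0.7305 m/day.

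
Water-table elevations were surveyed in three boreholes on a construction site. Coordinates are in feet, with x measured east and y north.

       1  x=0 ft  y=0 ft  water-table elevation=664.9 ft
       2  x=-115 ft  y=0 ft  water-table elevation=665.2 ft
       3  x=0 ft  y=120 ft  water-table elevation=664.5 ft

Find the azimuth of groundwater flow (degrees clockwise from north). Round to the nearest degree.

038°

∂h/∂x = (665.2 − 664.9) / (-115 − 0) = -0.002609
∂h/∂y = (664.5 − 664.9) / (120 − 0) = -0.003333
Flow direction (−∇h) has components (+0.002609 E, +0.003333 N).
Azimuth = atan2(E, N) = atan2(+0.002609, +0.003333) = 38.0° ≈ 038°.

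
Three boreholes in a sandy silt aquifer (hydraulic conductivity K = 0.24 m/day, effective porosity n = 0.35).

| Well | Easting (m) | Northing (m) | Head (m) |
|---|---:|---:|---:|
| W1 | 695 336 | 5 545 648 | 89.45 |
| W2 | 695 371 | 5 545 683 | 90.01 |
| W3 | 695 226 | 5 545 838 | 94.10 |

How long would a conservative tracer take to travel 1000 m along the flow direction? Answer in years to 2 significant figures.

With h = a·x + b·y + c and W1 as origin, the differences give:
  35·a + 35·b = +0.56
  (-110)·a + 190·b = +4.65
Eliminate b (×190 and ×35, subtract): 10500·a = -56.350 → a = ∂h/∂x = -0.005367
Back-substitute: b = ∂h/∂y = +0.02137.
|∇h| = √(-0.005367² + 0.02137²) = 0.02203
Seepage velocity v = K·i/n = 0.24 × 0.02203 / 0.35 = 0.01511 m/day.
t = 1000 / 0.01511 = 6.618e+04 days = 181 years.

180 years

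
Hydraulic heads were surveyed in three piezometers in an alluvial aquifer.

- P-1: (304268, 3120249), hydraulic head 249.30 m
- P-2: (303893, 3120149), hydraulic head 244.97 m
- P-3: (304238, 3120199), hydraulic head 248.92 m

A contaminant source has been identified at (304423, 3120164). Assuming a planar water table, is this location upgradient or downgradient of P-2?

Differences from P-1: to P-2 (Δx, Δy, Δh) = (-375, -100, -4.33); to P-3 = (-30, -50, -0.38).
Solve a·Δx + b·Δy = Δh: det = (-375)·(-50) − (-30)·(-100) = 15750.
∂h/∂x = [(-4.33)·(-50) − (-0.38)·(-100)] / 15750 = +0.01133
∂h/∂y = [(-375)·(-0.38) − (-30)·(-4.33)] / 15750 = +0.0008000
Head at (304423, 3120164) = 249.30 + (+0.01133)·(155) + (+0.0008000)·(-85) = 250.99 m.
That is higher than the 244.97 m at P-2, so the point is upgradient.

upgradient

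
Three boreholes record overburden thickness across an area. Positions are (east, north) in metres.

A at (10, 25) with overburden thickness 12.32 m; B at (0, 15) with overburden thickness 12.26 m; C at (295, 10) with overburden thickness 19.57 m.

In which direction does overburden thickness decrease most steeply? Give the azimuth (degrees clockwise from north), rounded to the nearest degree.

307°

With d = a·x + b·y + c and A as origin, the differences give:
  (-10)·a + (-10)·b = -0.06
  285·a + (-15)·b = +7.25
Eliminate b (×(-15) and ×(-10), subtract): 3000·a = 73.400 → a = ∂d/∂x = +0.02447
Back-substitute: b = ∂d/∂y = -0.01847.
Steepest decrease is along −∇f: components (-0.02447 E, +0.01847 N).
Azimuth = atan2(-0.02447, +0.01847) = 307.0° ≈ 307°.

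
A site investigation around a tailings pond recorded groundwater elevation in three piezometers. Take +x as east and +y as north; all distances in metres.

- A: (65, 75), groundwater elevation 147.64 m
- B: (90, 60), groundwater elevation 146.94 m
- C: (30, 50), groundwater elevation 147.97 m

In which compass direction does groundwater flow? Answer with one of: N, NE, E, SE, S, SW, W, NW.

SE

Three-point gradient (reference A): Δ to B = (25, -15, -0.70), Δ to C = (-35, -25, +0.33).
∂h/∂x = -0.01952, ∂h/∂y = +0.01413 (det = -1150).
Flow = −∇h = (+0.01952 east, -0.01413 north), which points southeast.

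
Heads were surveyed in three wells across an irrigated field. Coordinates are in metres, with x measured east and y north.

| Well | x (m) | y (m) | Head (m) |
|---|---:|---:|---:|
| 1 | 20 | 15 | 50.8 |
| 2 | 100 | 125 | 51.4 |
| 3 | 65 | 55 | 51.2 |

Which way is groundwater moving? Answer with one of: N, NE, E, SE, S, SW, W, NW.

Differences from 1: to 2 (Δx, Δy, Δh) = (80, 110, +0.6); to 3 = (45, 40, +0.4).
Solve a·Δx + b·Δy = Δh: det = 80·40 − 45·110 = -1750.
∂h/∂x = [(+0.6)·40 − (+0.4)·110] / -1750 = +0.01143
∂h/∂y = [80·(+0.4) − 45·(+0.6)] / -1750 = -0.002857
Flow = −∇h = (-0.01143 east, +0.002857 north), which points west.

W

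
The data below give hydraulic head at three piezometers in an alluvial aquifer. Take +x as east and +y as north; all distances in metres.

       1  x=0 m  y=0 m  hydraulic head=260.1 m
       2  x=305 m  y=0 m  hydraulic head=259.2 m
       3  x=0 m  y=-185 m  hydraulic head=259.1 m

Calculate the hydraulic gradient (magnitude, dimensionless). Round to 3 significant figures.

∂h/∂x = (259.2 − 260.1) / (305 − 0) = -0.002951
∂h/∂y = (259.1 − 260.1) / (-185 − 0) = +0.005405
|∇h| = √(-0.002951² + 0.005405²) = 0.006158

0.00616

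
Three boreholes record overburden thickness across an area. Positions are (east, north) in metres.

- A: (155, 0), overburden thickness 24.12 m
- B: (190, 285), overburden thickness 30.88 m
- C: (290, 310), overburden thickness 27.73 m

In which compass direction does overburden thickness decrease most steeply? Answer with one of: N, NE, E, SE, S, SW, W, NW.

SE

With d = a·x + b·y + c and A as origin, the differences give:
  35·a + 285·b = +6.76
  135·a + 310·b = +3.61
Eliminate b (×310 and ×285, subtract): -27625·a = 1066.750 → a = ∂d/∂x = -0.03862
Back-substitute: b = ∂d/∂y = +0.02846.
Steepest decrease is along −∇f = (+0.03862 E, -0.02846 N) → southeast.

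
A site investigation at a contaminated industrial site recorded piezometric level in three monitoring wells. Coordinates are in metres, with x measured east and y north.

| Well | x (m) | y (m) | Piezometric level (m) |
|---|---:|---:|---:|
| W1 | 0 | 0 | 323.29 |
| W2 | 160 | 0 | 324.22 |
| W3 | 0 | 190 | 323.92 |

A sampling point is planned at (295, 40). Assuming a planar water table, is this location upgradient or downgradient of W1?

upgradient

∂h/∂x = (324.22 − 323.29) / (160 − 0) = +0.005813
∂h/∂y = (323.92 − 323.29) / (190 − 0) = +0.003316
Head at (295, 40) = 323.29 + (+0.005813)·(295) + (+0.003316)·(40) = 325.14 m.
That is higher than the 323.29 m at W1, so the point is upgradient.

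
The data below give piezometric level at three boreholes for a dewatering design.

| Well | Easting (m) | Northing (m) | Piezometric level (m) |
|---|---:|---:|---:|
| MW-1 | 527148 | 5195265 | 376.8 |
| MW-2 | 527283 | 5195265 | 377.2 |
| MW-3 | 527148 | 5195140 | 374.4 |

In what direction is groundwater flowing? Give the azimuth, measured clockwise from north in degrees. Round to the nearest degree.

189°

∂h/∂x = (377.2 − 376.8) / (527283 − 527148) = +0.002963
∂h/∂y = (374.4 − 376.8) / (5195140 − 5195265) = +0.01920
Flow direction (−∇h) has components (-0.002963 E, -0.01920 N).
Azimuth = atan2(E, N) = atan2(-0.002963, -0.01920) = 188.8° ≈ 189°.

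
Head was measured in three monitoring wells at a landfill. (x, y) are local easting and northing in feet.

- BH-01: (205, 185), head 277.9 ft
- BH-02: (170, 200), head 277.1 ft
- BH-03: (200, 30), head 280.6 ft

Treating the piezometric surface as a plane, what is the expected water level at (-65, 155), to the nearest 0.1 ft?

Taking BH-01 as reference: BH-02−BH-01 = (-35, 15, -0.8); BH-03−BH-01 = (-5, -155, +2.7).
Determinant of the coordinate differences = (-35)·(-155) − (-5)·15 = 5500.
∂h/∂x = [(-0.8)·(-155) − (+2.7)·15] / 5500 = +0.01518
∂h/∂y = [(-35)·(+2.7) − (-5)·(-0.8)] / 5500 = -0.01791
h(-65, 155) = 277.9 + (+0.01518)·(-270) + (-0.01791)·(-30) = 277.9 -4.099 +0.537 = 274.338 ft.

274.3 ft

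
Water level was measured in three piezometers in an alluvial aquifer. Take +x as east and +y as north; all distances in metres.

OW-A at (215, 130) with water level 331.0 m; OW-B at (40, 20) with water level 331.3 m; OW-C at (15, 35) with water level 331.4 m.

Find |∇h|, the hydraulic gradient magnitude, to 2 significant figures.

0.0034

Taking OW-A as reference: OW-B−OW-A = (-175, -110, +0.3); OW-C−OW-A = (-200, -95, +0.4).
Solve a·Δx + b·Δy = Δh: det = (-175)·(-95) − (-200)·(-110) = -5375.
∂h/∂x = [(+0.3)·(-95) − (+0.4)·(-110)] / -5375 = -0.002884
∂h/∂y = [(-175)·(+0.4) − (-200)·(+0.3)] / -5375 = +0.001860
|∇h| = √(-0.002884² + 0.001860²) = 0.003432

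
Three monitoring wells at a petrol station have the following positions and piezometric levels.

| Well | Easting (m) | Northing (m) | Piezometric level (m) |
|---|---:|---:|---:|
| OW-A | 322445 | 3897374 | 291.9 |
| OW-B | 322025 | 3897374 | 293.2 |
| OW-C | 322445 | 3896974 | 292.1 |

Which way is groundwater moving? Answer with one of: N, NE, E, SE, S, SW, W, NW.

E

∂h/∂x = (293.2 − 291.9) / (322025 − 322445) = -0.003095
∂h/∂y = (292.1 − 291.9) / (3896974 − 3897374) = -0.0005000
Flow = −∇h = (+0.003095 east, +0.0005000 north), which points east.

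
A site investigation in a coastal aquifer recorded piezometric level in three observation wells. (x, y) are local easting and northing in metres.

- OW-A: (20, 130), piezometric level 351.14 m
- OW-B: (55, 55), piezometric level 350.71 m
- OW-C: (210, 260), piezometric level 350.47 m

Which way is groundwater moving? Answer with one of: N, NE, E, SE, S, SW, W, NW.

Differences from OW-A: to OW-B (Δx, Δy, Δh) = (35, -75, -0.43); to OW-C = (190, 130, -0.67).
Solve a·Δx + b·Δy = Δh: det = 35·130 − 190·(-75) = 18800.
∂h/∂x = [(-0.43)·130 − (-0.67)·(-75)] / 18800 = -0.005646
∂h/∂y = [35·(-0.67) − 190·(-0.43)] / 18800 = +0.003098
Flow = −∇h = (+0.005646 east, -0.003098 north), which points southeast.

SE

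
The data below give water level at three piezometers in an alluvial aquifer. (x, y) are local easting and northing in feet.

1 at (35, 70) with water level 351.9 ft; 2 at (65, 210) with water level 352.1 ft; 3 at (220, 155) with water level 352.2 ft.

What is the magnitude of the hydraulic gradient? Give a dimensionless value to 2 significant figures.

0.0016

With h = a·x + b·y + c and 1 as origin, the differences give:
  30·a + 140·b = +0.2
  185·a + 85·b = +0.3
Eliminate b (×85 and ×140, subtract): -23350·a = -25.00 → a = ∂h/∂x = +0.001071
Back-substitute: b = ∂h/∂y = +0.001199.
|∇h| = √(0.001071² + 0.001199²) = 0.001608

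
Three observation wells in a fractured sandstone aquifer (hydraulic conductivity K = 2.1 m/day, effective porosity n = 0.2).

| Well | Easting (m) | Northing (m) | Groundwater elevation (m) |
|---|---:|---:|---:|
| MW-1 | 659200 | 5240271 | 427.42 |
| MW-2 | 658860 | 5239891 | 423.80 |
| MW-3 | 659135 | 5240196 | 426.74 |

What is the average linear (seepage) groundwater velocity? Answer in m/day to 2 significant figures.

0.18 m/day

Differences from MW-1: to MW-2 (Δx, Δy, Δh) = (-340, -380, -3.62); to MW-3 = (-65, -75, -0.68).
Solve a·Δx + b·Δy = Δh: det = (-340)·(-75) − (-65)·(-380) = 800.
∂h/∂x = [(-3.62)·(-75) − (-0.68)·(-380)] / 800 = +0.01637
∂h/∂y = [(-340)·(-0.68) − (-65)·(-3.62)] / 800 = -0.005125
|∇h| = √(0.01637² + -0.005125²) = 0.01715
Seepage velocity v = K·i/n = 2.1 × 0.01715 / 0.2 = 0.1801 m/day.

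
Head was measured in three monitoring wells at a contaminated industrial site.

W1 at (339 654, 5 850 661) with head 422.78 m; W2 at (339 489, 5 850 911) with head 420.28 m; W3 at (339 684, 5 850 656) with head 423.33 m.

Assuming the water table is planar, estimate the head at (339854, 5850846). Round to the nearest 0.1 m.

Differences from W1: to W2 (Δx, Δy, Δh) = (-165, 250, -2.50); to W3 = (30, -5, +0.55).
Solve a·Δx + b·Δy = Δh: det = (-165)·(-5) − 30·250 = -6675.
∂h/∂x = [(-2.50)·(-5) − (+0.55)·250] / -6675 = +0.01873
∂h/∂y = [(-165)·(+0.55) − 30·(-2.50)] / -6675 = +0.002360
h(339854, 5850846) = 422.78 + (+0.01873)·(200) + (+0.002360)·(185) = 422.78 +3.745 +0.437 = 426.962 m.

427.0 m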